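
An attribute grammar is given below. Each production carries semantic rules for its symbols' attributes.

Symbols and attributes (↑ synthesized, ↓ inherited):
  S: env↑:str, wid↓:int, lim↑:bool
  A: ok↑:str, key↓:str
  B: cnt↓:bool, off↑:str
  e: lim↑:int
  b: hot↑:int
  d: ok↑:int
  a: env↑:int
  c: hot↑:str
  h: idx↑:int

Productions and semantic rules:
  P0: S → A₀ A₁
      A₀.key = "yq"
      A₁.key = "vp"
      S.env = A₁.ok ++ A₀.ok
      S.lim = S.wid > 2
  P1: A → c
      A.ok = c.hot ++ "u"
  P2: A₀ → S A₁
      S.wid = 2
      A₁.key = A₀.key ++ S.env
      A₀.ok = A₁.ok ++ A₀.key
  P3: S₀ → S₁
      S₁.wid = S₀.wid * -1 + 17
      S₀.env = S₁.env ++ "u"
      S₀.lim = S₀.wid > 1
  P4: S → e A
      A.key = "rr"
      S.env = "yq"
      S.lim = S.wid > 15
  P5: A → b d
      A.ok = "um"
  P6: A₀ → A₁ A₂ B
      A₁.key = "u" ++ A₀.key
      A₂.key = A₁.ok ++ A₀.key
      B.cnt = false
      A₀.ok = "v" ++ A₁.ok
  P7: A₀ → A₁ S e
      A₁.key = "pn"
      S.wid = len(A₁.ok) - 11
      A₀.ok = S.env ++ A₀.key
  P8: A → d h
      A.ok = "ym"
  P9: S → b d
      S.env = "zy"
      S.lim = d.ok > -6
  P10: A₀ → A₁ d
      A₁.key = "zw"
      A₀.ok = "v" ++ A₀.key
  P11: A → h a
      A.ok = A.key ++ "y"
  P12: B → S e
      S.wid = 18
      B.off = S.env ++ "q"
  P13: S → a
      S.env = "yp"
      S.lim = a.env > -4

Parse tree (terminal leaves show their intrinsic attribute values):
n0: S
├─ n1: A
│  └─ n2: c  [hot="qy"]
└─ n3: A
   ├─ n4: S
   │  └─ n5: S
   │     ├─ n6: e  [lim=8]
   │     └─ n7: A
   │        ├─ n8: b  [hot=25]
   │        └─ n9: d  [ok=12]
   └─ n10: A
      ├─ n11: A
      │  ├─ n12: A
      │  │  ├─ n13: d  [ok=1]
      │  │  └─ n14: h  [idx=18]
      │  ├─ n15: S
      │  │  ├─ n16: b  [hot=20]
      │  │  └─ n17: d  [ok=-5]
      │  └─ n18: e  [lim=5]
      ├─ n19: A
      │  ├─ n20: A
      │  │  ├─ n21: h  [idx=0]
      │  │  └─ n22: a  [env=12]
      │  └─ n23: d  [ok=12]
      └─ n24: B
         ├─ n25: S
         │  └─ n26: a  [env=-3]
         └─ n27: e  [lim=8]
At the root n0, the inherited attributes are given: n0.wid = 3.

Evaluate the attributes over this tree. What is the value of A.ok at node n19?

"vzyuvpyquvpyqu"

1. n0.wid = 3  [given at root]
2. n1.key = "yq"  ["yq"]
3. n2.hot = "qy"  [terminal]
4. n1.ok = "qyu"  [c.hot ++ "u"]
5. n3.key = "vp"  ["vp"]
6. n4.wid = 2  [2]
7. n5.wid = 15  [S₀.wid * -1 + 17]
8. n6.lim = 8  [terminal]
9. n7.key = "rr"  ["rr"]
10. n8.hot = 25  [terminal]
11. n9.ok = 12  [terminal]
12. n7.ok = "um"  ["um"]
13. n5.env = "yq"  ["yq"]
14. n5.lim = false  [S.wid > 15]
15. n4.env = "yqu"  [S₁.env ++ "u"]
16. n4.lim = true  [S₀.wid > 1]
17. n10.key = "vpyqu"  [A₀.key ++ S.env]
18. n11.key = "uvpyqu"  ["u" ++ A₀.key]
19. n12.key = "pn"  ["pn"]
20. n13.ok = 1  [terminal]
21. n14.idx = 18  [terminal]
22. n12.ok = "ym"  ["ym"]
23. n15.wid = -9  [len(A₁.ok) - 11]
24. n16.hot = 20  [terminal]
25. n17.ok = -5  [terminal]
26. n15.env = "zy"  ["zy"]
27. n15.lim = true  [d.ok > -6]
28. n18.lim = 5  [terminal]
29. n11.ok = "zyuvpyqu"  [S.env ++ A₀.key]
30. n19.key = "zyuvpyquvpyqu"  [A₁.ok ++ A₀.key]
31. n20.key = "zw"  ["zw"]
32. n21.idx = 0  [terminal]
33. n22.env = 12  [terminal]
34. n20.ok = "zwy"  [A.key ++ "y"]
35. n23.ok = 12  [terminal]
36. n19.ok = "vzyuvpyquvpyqu"  ["v" ++ A₀.key]
37. n24.cnt = false  [false]
38. n25.wid = 18  [18]
39. n26.env = -3  [terminal]
40. n25.env = "yp"  ["yp"]
41. n25.lim = true  [a.env > -4]
42. n27.lim = 8  [terminal]
43. n24.off = "ypq"  [S.env ++ "q"]
44. n10.ok = "vzyuvpyqu"  ["v" ++ A₁.ok]
45. n3.ok = "vzyuvpyquvp"  [A₁.ok ++ A₀.key]
46. n0.env = "vzyuvpyquvpqyu"  [A₁.ok ++ A₀.ok]
47. n0.lim = true  [S.wid > 2]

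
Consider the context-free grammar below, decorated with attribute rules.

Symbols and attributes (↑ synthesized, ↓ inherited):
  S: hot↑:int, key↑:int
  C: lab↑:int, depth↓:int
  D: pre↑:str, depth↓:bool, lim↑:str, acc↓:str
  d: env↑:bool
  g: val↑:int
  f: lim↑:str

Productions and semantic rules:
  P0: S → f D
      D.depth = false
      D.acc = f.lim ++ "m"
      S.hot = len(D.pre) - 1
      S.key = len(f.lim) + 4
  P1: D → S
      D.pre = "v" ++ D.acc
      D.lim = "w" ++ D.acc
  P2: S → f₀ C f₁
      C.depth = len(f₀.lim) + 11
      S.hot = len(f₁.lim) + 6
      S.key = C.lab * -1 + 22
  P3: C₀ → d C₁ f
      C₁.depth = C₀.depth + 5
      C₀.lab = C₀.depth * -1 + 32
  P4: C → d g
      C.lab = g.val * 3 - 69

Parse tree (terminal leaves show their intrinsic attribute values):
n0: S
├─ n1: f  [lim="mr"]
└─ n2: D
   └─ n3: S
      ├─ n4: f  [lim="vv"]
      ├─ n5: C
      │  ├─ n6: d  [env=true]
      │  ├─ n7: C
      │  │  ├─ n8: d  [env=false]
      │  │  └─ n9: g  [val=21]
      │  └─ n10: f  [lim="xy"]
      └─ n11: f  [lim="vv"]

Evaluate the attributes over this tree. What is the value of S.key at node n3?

3

1. n1.lim = "mr"  [terminal]
2. n2.depth = false  [false]
3. n2.acc = "mrm"  [f.lim ++ "m"]
4. n4.lim = "vv"  [terminal]
5. n5.depth = 13  [len(f₀.lim) + 11]
6. n6.env = true  [terminal]
7. n7.depth = 18  [C₀.depth + 5]
8. n8.env = false  [terminal]
9. n9.val = 21  [terminal]
10. n7.lab = -6  [g.val * 3 - 69]
11. n10.lim = "xy"  [terminal]
12. n5.lab = 19  [C₀.depth * -1 + 32]
13. n11.lim = "vv"  [terminal]
14. n3.hot = 8  [len(f₁.lim) + 6]
15. n3.key = 3  [C.lab * -1 + 22]
16. n2.pre = "vmrm"  ["v" ++ D.acc]
17. n2.lim = "wmrm"  ["w" ++ D.acc]
18. n0.hot = 3  [len(D.pre) - 1]
19. n0.key = 6  [len(f.lim) + 4]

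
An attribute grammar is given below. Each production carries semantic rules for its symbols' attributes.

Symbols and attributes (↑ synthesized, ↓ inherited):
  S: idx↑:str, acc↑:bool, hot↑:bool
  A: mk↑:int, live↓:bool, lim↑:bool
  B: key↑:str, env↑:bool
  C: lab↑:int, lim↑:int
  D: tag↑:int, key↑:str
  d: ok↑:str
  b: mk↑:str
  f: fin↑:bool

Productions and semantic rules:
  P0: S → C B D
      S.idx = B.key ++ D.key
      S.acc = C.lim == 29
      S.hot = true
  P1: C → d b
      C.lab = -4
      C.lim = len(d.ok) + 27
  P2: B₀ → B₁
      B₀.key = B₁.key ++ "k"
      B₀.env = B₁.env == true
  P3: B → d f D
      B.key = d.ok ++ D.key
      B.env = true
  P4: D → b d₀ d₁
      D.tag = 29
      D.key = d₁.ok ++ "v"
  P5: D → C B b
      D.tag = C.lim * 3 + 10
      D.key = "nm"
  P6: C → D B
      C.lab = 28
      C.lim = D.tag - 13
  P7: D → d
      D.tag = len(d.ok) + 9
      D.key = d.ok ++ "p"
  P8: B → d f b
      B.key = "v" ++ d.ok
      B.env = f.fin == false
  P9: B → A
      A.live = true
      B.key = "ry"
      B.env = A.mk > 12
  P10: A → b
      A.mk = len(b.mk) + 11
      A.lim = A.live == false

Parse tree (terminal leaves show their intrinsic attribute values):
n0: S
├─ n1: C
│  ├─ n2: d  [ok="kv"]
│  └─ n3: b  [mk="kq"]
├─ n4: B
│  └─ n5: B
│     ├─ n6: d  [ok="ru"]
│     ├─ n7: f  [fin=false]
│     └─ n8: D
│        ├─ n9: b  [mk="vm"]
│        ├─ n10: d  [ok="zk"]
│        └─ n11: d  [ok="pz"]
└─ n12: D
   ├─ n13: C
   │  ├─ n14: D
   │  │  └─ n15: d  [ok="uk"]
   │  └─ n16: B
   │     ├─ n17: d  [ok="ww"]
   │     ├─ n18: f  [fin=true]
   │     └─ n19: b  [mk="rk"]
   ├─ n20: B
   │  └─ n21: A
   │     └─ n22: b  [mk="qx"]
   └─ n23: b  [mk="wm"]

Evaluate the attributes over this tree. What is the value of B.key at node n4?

1. n2.ok = "kv"  [terminal]
2. n3.mk = "kq"  [terminal]
3. n1.lab = -4  [-4]
4. n1.lim = 29  [len(d.ok) + 27]
5. n6.ok = "ru"  [terminal]
6. n7.fin = false  [terminal]
7. n9.mk = "vm"  [terminal]
8. n10.ok = "zk"  [terminal]
9. n11.ok = "pz"  [terminal]
10. n8.tag = 29  [29]
11. n8.key = "pzv"  [d₁.ok ++ "v"]
12. n5.key = "rupzv"  [d.ok ++ D.key]
13. n5.env = true  [true]
14. n4.key = "rupzvk"  [B₁.key ++ "k"]
15. n4.env = true  [B₁.env == true]
16. n15.ok = "uk"  [terminal]
17. n14.tag = 11  [len(d.ok) + 9]
18. n14.key = "ukp"  [d.ok ++ "p"]
19. n17.ok = "ww"  [terminal]
20. n18.fin = true  [terminal]
21. n19.mk = "rk"  [terminal]
22. n16.key = "vww"  ["v" ++ d.ok]
23. n16.env = false  [f.fin == false]
24. n13.lab = 28  [28]
25. n13.lim = -2  [D.tag - 13]
26. n21.live = true  [true]
27. n22.mk = "qx"  [terminal]
28. n21.mk = 13  [len(b.mk) + 11]
29. n21.lim = false  [A.live == false]
30. n20.key = "ry"  ["ry"]
31. n20.env = true  [A.mk > 12]
32. n23.mk = "wm"  [terminal]
33. n12.tag = 4  [C.lim * 3 + 10]
34. n12.key = "nm"  ["nm"]
35. n0.idx = "rupzvknm"  [B.key ++ D.key]
36. n0.acc = true  [C.lim == 29]
37. n0.hot = true  [true]

"rupzvk"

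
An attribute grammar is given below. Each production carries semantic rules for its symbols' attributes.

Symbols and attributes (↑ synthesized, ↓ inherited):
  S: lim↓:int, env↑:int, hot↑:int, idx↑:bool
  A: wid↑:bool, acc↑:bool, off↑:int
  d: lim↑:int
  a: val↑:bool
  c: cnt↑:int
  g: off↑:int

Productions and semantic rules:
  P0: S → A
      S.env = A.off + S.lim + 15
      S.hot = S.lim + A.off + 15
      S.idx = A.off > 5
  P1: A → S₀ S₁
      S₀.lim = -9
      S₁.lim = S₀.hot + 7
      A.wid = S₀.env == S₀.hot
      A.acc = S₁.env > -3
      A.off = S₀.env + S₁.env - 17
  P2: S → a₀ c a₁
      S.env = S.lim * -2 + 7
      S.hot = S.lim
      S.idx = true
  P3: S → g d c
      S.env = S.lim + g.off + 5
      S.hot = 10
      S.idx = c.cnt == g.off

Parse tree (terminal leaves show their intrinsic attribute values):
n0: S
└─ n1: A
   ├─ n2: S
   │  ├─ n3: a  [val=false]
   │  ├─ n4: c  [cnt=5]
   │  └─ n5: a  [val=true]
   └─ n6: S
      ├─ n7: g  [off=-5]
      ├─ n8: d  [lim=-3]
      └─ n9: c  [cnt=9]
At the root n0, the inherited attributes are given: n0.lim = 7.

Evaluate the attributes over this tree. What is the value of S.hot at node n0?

28

1. n0.lim = 7  [given at root]
2. n2.lim = -9  [-9]
3. n3.val = false  [terminal]
4. n4.cnt = 5  [terminal]
5. n5.val = true  [terminal]
6. n2.env = 25  [S.lim * -2 + 7]
7. n2.hot = -9  [S.lim]
8. n2.idx = true  [true]
9. n6.lim = -2  [S₀.hot + 7]
10. n7.off = -5  [terminal]
11. n8.lim = -3  [terminal]
12. n9.cnt = 9  [terminal]
13. n6.env = -2  [S.lim + g.off + 5]
14. n6.hot = 10  [10]
15. n6.idx = false  [c.cnt == g.off]
16. n1.wid = false  [S₀.env == S₀.hot]
17. n1.acc = true  [S₁.env > -3]
18. n1.off = 6  [S₀.env + S₁.env - 17]
19. n0.env = 28  [A.off + S.lim + 15]
20. n0.hot = 28  [S.lim + A.off + 15]
21. n0.idx = true  [A.off > 5]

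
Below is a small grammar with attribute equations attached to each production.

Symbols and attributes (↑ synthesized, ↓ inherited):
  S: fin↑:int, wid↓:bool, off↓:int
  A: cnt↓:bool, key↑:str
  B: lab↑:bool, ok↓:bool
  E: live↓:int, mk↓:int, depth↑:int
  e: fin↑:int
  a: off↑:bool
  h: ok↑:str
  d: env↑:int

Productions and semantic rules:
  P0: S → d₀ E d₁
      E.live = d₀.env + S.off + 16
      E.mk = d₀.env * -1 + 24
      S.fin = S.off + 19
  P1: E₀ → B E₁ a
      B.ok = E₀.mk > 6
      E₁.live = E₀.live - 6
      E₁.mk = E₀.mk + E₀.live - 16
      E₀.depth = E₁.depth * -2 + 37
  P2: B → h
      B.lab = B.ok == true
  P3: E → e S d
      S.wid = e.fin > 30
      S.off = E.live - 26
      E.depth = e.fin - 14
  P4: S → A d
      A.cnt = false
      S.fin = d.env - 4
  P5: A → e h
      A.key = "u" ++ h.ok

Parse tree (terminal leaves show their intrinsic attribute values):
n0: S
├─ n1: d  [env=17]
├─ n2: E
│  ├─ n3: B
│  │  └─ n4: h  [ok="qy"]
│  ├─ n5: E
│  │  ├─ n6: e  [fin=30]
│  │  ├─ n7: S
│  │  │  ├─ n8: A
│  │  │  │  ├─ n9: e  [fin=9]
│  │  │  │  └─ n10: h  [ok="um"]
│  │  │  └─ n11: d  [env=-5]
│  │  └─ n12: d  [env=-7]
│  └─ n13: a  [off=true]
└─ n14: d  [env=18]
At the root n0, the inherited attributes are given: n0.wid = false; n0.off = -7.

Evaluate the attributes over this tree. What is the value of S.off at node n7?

1. n0.wid = false  [given at root]
2. n0.off = -7  [given at root]
3. n1.env = 17  [terminal]
4. n2.live = 26  [d₀.env + S.off + 16]
5. n2.mk = 7  [d₀.env * -1 + 24]
6. n3.ok = true  [E₀.mk > 6]
7. n4.ok = "qy"  [terminal]
8. n3.lab = true  [B.ok == true]
9. n5.live = 20  [E₀.live - 6]
10. n5.mk = 17  [E₀.mk + E₀.live - 16]
11. n6.fin = 30  [terminal]
12. n7.wid = false  [e.fin > 30]
13. n7.off = -6  [E.live - 26]
14. n8.cnt = false  [false]
15. n9.fin = 9  [terminal]
16. n10.ok = "um"  [terminal]
17. n8.key = "uum"  ["u" ++ h.ok]
18. n11.env = -5  [terminal]
19. n7.fin = -9  [d.env - 4]
20. n12.env = -7  [terminal]
21. n5.depth = 16  [e.fin - 14]
22. n13.off = true  [terminal]
23. n2.depth = 5  [E₁.depth * -2 + 37]
24. n14.env = 18  [terminal]
25. n0.fin = 12  [S.off + 19]

-6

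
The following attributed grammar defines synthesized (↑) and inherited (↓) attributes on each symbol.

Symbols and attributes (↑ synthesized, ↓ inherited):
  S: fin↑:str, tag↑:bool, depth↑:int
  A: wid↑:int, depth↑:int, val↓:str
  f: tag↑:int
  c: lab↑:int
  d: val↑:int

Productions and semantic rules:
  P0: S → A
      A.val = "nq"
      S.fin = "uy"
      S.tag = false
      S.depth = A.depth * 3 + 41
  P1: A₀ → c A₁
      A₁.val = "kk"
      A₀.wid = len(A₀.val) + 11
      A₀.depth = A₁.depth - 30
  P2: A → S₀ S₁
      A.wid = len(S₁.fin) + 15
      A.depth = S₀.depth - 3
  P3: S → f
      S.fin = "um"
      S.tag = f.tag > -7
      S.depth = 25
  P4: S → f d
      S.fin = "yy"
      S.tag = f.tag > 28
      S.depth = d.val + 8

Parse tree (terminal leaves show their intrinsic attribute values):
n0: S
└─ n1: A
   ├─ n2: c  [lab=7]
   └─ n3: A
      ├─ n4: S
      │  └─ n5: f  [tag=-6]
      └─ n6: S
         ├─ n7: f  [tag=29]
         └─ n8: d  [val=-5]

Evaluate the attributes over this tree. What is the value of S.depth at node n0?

17

1. n1.val = "nq"  ["nq"]
2. n2.lab = 7  [terminal]
3. n3.val = "kk"  ["kk"]
4. n5.tag = -6  [terminal]
5. n4.fin = "um"  ["um"]
6. n4.tag = true  [f.tag > -7]
7. n4.depth = 25  [25]
8. n7.tag = 29  [terminal]
9. n8.val = -5  [terminal]
10. n6.fin = "yy"  ["yy"]
11. n6.tag = true  [f.tag > 28]
12. n6.depth = 3  [d.val + 8]
13. n3.wid = 17  [len(S₁.fin) + 15]
14. n3.depth = 22  [S₀.depth - 3]
15. n1.wid = 13  [len(A₀.val) + 11]
16. n1.depth = -8  [A₁.depth - 30]
17. n0.fin = "uy"  ["uy"]
18. n0.tag = false  [false]
19. n0.depth = 17  [A.depth * 3 + 41]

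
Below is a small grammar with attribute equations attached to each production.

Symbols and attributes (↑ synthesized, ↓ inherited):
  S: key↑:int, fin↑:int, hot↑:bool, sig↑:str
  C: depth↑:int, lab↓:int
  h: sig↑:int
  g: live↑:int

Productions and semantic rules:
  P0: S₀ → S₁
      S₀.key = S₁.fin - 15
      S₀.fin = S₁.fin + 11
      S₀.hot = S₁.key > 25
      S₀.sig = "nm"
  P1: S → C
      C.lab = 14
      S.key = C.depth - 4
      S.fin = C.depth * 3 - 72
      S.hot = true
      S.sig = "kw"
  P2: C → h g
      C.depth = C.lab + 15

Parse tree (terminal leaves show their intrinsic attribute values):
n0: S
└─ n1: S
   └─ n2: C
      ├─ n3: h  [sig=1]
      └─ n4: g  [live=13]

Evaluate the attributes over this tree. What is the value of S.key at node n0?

0

1. n2.lab = 14  [14]
2. n3.sig = 1  [terminal]
3. n4.live = 13  [terminal]
4. n2.depth = 29  [C.lab + 15]
5. n1.key = 25  [C.depth - 4]
6. n1.fin = 15  [C.depth * 3 - 72]
7. n1.hot = true  [true]
8. n1.sig = "kw"  ["kw"]
9. n0.key = 0  [S₁.fin - 15]
10. n0.fin = 26  [S₁.fin + 11]
11. n0.hot = false  [S₁.key > 25]
12. n0.sig = "nm"  ["nm"]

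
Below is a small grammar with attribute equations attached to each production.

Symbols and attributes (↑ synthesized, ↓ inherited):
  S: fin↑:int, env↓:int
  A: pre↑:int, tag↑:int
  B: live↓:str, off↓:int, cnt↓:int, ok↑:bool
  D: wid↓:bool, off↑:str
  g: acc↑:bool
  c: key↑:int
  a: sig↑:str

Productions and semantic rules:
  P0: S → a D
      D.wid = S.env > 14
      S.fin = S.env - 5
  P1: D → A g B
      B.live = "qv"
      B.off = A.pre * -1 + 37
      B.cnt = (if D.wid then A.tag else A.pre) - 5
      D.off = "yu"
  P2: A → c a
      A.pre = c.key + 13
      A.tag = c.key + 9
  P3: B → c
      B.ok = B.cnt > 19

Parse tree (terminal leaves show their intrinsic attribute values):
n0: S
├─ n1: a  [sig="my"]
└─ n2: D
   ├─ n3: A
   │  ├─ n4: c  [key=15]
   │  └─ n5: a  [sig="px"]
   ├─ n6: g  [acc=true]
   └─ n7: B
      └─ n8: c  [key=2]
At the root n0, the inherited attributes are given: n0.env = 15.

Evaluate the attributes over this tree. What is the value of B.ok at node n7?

false

1. n0.env = 15  [given at root]
2. n1.sig = "my"  [terminal]
3. n2.wid = true  [S.env > 14]
4. n4.key = 15  [terminal]
5. n5.sig = "px"  [terminal]
6. n3.pre = 28  [c.key + 13]
7. n3.tag = 24  [c.key + 9]
8. n6.acc = true  [terminal]
9. n7.live = "qv"  ["qv"]
10. n7.off = 9  [A.pre * -1 + 37]
11. n7.cnt = 19  [(if D.wid then A.tag else A.pre) - 5]
12. n8.key = 2  [terminal]
13. n7.ok = false  [B.cnt > 19]
14. n2.off = "yu"  ["yu"]
15. n0.fin = 10  [S.env - 5]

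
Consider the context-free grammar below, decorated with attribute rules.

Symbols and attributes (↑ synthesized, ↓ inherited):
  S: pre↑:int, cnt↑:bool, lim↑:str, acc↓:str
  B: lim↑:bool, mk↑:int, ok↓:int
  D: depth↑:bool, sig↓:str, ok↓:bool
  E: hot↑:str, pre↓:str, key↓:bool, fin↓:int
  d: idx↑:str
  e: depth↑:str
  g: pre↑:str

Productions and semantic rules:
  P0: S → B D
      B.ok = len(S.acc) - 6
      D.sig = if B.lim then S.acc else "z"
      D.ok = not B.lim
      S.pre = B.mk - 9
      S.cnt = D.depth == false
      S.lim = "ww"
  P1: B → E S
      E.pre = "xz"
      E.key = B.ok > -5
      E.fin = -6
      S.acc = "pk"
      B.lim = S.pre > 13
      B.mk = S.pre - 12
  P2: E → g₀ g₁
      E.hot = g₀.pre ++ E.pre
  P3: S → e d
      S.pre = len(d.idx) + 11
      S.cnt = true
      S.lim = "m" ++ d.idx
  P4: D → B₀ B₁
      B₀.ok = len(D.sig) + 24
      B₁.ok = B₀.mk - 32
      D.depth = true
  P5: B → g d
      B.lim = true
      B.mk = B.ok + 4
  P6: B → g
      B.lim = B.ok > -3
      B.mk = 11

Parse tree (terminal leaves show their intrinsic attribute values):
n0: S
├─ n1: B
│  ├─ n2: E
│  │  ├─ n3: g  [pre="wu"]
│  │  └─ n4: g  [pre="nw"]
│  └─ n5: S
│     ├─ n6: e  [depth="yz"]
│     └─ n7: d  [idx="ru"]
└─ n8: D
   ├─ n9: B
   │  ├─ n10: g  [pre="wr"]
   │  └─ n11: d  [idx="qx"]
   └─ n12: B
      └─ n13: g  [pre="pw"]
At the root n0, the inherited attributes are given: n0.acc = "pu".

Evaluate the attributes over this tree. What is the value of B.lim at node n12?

1. n0.acc = "pu"  [given at root]
2. n1.ok = -4  [len(S.acc) - 6]
3. n2.pre = "xz"  ["xz"]
4. n2.key = true  [B.ok > -5]
5. n2.fin = -6  [-6]
6. n3.pre = "wu"  [terminal]
7. n4.pre = "nw"  [terminal]
8. n2.hot = "wuxz"  [g₀.pre ++ E.pre]
9. n5.acc = "pk"  ["pk"]
10. n6.depth = "yz"  [terminal]
11. n7.idx = "ru"  [terminal]
12. n5.pre = 13  [len(d.idx) + 11]
13. n5.cnt = true  [true]
14. n5.lim = "mru"  ["m" ++ d.idx]
15. n1.lim = false  [S.pre > 13]
16. n1.mk = 1  [S.pre - 12]
17. n8.sig = "z"  [if B.lim then S.acc else "z"]
18. n8.ok = true  [not B.lim]
19. n9.ok = 25  [len(D.sig) + 24]
20. n10.pre = "wr"  [terminal]
21. n11.idx = "qx"  [terminal]
22. n9.lim = true  [true]
23. n9.mk = 29  [B.ok + 4]
24. n12.ok = -3  [B₀.mk - 32]
25. n13.pre = "pw"  [terminal]
26. n12.lim = false  [B.ok > -3]
27. n12.mk = 11  [11]
28. n8.depth = true  [true]
29. n0.pre = -8  [B.mk - 9]
30. n0.cnt = false  [D.depth == false]
31. n0.lim = "ww"  ["ww"]

false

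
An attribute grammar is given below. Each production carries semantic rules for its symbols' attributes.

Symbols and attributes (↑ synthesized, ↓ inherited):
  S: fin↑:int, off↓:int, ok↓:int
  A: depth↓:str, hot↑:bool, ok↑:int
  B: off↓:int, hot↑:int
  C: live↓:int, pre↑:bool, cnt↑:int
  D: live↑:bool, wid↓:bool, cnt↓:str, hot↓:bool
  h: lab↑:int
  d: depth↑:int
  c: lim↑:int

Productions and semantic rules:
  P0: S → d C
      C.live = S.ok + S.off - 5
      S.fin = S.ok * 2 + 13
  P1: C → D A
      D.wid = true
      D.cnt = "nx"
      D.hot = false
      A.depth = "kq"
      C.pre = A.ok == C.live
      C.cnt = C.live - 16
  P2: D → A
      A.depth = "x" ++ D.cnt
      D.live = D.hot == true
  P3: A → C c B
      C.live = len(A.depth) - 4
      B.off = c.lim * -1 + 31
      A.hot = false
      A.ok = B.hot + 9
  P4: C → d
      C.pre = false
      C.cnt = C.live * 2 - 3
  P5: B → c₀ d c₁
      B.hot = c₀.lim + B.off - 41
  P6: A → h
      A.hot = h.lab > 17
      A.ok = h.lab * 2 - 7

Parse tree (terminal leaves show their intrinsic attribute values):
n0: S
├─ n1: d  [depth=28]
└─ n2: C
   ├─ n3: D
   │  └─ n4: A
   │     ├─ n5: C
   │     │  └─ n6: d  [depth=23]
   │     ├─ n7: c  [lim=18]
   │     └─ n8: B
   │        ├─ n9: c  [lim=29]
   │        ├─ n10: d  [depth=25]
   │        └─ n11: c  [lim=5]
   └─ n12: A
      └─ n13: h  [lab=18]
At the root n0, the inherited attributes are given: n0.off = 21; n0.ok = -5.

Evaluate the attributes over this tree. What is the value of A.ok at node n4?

10

1. n0.off = 21  [given at root]
2. n0.ok = -5  [given at root]
3. n1.depth = 28  [terminal]
4. n2.live = 11  [S.ok + S.off - 5]
5. n3.wid = true  [true]
6. n3.cnt = "nx"  ["nx"]
7. n3.hot = false  [false]
8. n4.depth = "xnx"  ["x" ++ D.cnt]
9. n5.live = -1  [len(A.depth) - 4]
10. n6.depth = 23  [terminal]
11. n5.pre = false  [false]
12. n5.cnt = -5  [C.live * 2 - 3]
13. n7.lim = 18  [terminal]
14. n8.off = 13  [c.lim * -1 + 31]
15. n9.lim = 29  [terminal]
16. n10.depth = 25  [terminal]
17. n11.lim = 5  [terminal]
18. n8.hot = 1  [c₀.lim + B.off - 41]
19. n4.hot = false  [false]
20. n4.ok = 10  [B.hot + 9]
21. n3.live = false  [D.hot == true]
22. n12.depth = "kq"  ["kq"]
23. n13.lab = 18  [terminal]
24. n12.hot = true  [h.lab > 17]
25. n12.ok = 29  [h.lab * 2 - 7]
26. n2.pre = false  [A.ok == C.live]
27. n2.cnt = -5  [C.live - 16]
28. n0.fin = 3  [S.ok * 2 + 13]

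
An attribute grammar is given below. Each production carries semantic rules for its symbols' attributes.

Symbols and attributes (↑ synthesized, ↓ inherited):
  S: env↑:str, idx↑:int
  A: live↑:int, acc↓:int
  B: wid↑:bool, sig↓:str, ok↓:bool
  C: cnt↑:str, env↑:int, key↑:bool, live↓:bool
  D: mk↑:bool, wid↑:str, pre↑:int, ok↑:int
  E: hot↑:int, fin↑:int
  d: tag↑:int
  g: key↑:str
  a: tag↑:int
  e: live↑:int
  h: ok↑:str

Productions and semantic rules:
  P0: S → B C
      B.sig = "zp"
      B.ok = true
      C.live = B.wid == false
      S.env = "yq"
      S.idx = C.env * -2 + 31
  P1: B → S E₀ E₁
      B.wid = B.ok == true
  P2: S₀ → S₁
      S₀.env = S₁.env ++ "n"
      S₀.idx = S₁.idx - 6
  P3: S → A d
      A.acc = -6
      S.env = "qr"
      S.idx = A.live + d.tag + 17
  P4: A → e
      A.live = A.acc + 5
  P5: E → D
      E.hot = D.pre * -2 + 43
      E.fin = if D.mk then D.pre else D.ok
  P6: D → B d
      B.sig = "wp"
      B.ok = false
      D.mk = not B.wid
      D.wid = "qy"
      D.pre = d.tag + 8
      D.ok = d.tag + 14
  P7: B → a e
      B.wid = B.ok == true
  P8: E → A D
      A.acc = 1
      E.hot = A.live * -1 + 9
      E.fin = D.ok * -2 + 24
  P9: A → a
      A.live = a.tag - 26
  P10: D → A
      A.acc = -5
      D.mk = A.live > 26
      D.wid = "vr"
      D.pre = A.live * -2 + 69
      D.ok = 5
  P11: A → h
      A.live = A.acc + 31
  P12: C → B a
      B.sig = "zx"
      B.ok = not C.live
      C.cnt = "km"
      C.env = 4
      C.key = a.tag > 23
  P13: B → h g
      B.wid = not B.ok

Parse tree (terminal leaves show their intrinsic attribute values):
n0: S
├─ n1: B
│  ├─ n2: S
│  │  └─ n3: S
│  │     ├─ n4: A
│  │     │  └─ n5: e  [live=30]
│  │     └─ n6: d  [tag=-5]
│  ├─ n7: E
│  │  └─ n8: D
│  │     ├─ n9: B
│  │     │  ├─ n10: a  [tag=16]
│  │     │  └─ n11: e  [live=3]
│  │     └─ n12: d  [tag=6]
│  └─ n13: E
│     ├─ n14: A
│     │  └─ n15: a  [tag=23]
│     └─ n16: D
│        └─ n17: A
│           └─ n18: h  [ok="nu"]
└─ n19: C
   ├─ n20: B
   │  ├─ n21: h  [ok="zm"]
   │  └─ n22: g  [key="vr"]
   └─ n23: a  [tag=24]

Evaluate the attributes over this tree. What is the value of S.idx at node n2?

1. n1.sig = "zp"  ["zp"]
2. n1.ok = true  [true]
3. n4.acc = -6  [-6]
4. n5.live = 30  [terminal]
5. n4.live = -1  [A.acc + 5]
6. n6.tag = -5  [terminal]
7. n3.env = "qr"  ["qr"]
8. n3.idx = 11  [A.live + d.tag + 17]
9. n2.env = "qrn"  [S₁.env ++ "n"]
10. n2.idx = 5  [S₁.idx - 6]
11. n9.sig = "wp"  ["wp"]
12. n9.ok = false  [false]
13. n10.tag = 16  [terminal]
14. n11.live = 3  [terminal]
15. n9.wid = false  [B.ok == true]
16. n12.tag = 6  [terminal]
17. n8.mk = true  [not B.wid]
18. n8.wid = "qy"  ["qy"]
19. n8.pre = 14  [d.tag + 8]
20. n8.ok = 20  [d.tag + 14]
21. n7.hot = 15  [D.pre * -2 + 43]
22. n7.fin = 14  [if D.mk then D.pre else D.ok]
23. n14.acc = 1  [1]
24. n15.tag = 23  [terminal]
25. n14.live = -3  [a.tag - 26]
26. n17.acc = -5  [-5]
27. n18.ok = "nu"  [terminal]
28. n17.live = 26  [A.acc + 31]
29. n16.mk = false  [A.live > 26]
30. n16.wid = "vr"  ["vr"]
31. n16.pre = 17  [A.live * -2 + 69]
32. n16.ok = 5  [5]
33. n13.hot = 12  [A.live * -1 + 9]
34. n13.fin = 14  [D.ok * -2 + 24]
35. n1.wid = true  [B.ok == true]
36. n19.live = false  [B.wid == false]
37. n20.sig = "zx"  ["zx"]
38. n20.ok = true  [not C.live]
39. n21.ok = "zm"  [terminal]
40. n22.key = "vr"  [terminal]
41. n20.wid = false  [not B.ok]
42. n23.tag = 24  [terminal]
43. n19.cnt = "km"  ["km"]
44. n19.env = 4  [4]
45. n19.key = true  [a.tag > 23]
46. n0.env = "yq"  ["yq"]
47. n0.idx = 23  [C.env * -2 + 31]

5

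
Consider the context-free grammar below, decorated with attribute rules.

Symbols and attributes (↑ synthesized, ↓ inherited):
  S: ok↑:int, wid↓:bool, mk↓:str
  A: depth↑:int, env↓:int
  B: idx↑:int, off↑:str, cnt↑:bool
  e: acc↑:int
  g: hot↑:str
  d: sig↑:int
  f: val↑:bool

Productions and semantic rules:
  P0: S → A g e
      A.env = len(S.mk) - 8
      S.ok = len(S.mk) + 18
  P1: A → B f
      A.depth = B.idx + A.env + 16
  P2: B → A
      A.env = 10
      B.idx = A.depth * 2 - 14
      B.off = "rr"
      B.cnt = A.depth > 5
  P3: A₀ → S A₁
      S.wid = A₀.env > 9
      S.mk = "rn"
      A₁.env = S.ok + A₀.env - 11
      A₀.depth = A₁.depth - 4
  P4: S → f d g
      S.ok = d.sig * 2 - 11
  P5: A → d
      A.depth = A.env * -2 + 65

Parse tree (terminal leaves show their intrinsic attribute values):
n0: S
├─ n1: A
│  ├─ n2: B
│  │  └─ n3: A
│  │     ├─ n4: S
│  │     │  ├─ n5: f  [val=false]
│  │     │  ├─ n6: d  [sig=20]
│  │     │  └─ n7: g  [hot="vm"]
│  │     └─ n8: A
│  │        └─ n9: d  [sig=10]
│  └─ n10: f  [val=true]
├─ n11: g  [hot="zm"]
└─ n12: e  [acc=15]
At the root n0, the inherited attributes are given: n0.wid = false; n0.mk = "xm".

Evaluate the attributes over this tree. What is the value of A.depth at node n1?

6

1. n0.wid = false  [given at root]
2. n0.mk = "xm"  [given at root]
3. n1.env = -6  [len(S.mk) - 8]
4. n3.env = 10  [10]
5. n4.wid = true  [A₀.env > 9]
6. n4.mk = "rn"  ["rn"]
7. n5.val = false  [terminal]
8. n6.sig = 20  [terminal]
9. n7.hot = "vm"  [terminal]
10. n4.ok = 29  [d.sig * 2 - 11]
11. n8.env = 28  [S.ok + A₀.env - 11]
12. n9.sig = 10  [terminal]
13. n8.depth = 9  [A.env * -2 + 65]
14. n3.depth = 5  [A₁.depth - 4]
15. n2.idx = -4  [A.depth * 2 - 14]
16. n2.off = "rr"  ["rr"]
17. n2.cnt = false  [A.depth > 5]
18. n10.val = true  [terminal]
19. n1.depth = 6  [B.idx + A.env + 16]
20. n11.hot = "zm"  [terminal]
21. n12.acc = 15  [terminal]
22. n0.ok = 20  [len(S.mk) + 18]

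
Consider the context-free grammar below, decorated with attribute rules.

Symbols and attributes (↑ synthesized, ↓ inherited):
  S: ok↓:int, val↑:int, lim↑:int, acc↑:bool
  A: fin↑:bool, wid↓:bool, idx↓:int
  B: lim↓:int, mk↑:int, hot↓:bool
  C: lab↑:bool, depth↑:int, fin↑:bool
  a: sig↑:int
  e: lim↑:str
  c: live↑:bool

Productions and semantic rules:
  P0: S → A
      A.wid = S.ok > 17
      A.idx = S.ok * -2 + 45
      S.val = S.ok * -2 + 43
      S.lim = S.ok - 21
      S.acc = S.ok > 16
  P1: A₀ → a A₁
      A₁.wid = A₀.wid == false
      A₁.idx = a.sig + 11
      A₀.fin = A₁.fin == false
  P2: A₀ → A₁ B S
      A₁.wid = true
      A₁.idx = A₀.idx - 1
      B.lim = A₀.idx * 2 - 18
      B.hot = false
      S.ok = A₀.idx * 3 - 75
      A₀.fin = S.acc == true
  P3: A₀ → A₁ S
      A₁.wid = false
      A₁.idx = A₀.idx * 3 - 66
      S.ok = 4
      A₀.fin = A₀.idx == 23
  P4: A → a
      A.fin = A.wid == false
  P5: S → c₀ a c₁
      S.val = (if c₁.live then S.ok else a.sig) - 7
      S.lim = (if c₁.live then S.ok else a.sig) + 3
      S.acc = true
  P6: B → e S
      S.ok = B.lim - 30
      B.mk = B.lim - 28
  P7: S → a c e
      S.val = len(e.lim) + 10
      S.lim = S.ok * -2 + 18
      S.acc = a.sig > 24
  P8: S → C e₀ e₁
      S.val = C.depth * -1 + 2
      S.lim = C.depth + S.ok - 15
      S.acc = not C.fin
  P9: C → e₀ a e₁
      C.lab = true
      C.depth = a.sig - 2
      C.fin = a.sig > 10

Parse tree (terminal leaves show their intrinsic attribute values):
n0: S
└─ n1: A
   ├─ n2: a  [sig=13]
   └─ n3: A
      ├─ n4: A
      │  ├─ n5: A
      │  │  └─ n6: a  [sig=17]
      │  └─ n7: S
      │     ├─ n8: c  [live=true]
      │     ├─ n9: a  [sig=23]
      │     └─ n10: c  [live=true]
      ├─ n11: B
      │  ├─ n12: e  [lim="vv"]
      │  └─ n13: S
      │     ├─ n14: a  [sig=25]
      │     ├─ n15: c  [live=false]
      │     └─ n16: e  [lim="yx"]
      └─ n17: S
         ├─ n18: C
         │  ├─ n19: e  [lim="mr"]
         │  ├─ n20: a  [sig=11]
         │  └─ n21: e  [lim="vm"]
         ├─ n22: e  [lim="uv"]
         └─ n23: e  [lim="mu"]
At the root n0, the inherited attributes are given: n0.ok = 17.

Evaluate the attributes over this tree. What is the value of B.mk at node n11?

2

1. n0.ok = 17  [given at root]
2. n1.wid = false  [S.ok > 17]
3. n1.idx = 11  [S.ok * -2 + 45]
4. n2.sig = 13  [terminal]
5. n3.wid = true  [A₀.wid == false]
6. n3.idx = 24  [a.sig + 11]
7. n4.wid = true  [true]
8. n4.idx = 23  [A₀.idx - 1]
9. n5.wid = false  [false]
10. n5.idx = 3  [A₀.idx * 3 - 66]
11. n6.sig = 17  [terminal]
12. n5.fin = true  [A.wid == false]
13. n7.ok = 4  [4]
14. n8.live = true  [terminal]
15. n9.sig = 23  [terminal]
16. n10.live = true  [terminal]
17. n7.val = -3  [(if c₁.live then S.ok else a.sig) - 7]
18. n7.lim = 7  [(if c₁.live then S.ok else a.sig) + 3]
19. n7.acc = true  [true]
20. n4.fin = true  [A₀.idx == 23]
21. n11.lim = 30  [A₀.idx * 2 - 18]
22. n11.hot = false  [false]
23. n12.lim = "vv"  [terminal]
24. n13.ok = 0  [B.lim - 30]
25. n14.sig = 25  [terminal]
26. n15.live = false  [terminal]
27. n16.lim = "yx"  [terminal]
28. n13.val = 12  [len(e.lim) + 10]
29. n13.lim = 18  [S.ok * -2 + 18]
30. n13.acc = true  [a.sig > 24]
31. n11.mk = 2  [B.lim - 28]
32. n17.ok = -3  [A₀.idx * 3 - 75]
33. n19.lim = "mr"  [terminal]
34. n20.sig = 11  [terminal]
35. n21.lim = "vm"  [terminal]
36. n18.lab = true  [true]
37. n18.depth = 9  [a.sig - 2]
38. n18.fin = true  [a.sig > 10]
39. n22.lim = "uv"  [terminal]
40. n23.lim = "mu"  [terminal]
41. n17.val = -7  [C.depth * -1 + 2]
42. n17.lim = -9  [C.depth + S.ok - 15]
43. n17.acc = false  [not C.fin]
44. n3.fin = false  [S.acc == true]
45. n1.fin = true  [A₁.fin == false]
46. n0.val = 9  [S.ok * -2 + 43]
47. n0.lim = -4  [S.ok - 21]
48. n0.acc = true  [S.ok > 16]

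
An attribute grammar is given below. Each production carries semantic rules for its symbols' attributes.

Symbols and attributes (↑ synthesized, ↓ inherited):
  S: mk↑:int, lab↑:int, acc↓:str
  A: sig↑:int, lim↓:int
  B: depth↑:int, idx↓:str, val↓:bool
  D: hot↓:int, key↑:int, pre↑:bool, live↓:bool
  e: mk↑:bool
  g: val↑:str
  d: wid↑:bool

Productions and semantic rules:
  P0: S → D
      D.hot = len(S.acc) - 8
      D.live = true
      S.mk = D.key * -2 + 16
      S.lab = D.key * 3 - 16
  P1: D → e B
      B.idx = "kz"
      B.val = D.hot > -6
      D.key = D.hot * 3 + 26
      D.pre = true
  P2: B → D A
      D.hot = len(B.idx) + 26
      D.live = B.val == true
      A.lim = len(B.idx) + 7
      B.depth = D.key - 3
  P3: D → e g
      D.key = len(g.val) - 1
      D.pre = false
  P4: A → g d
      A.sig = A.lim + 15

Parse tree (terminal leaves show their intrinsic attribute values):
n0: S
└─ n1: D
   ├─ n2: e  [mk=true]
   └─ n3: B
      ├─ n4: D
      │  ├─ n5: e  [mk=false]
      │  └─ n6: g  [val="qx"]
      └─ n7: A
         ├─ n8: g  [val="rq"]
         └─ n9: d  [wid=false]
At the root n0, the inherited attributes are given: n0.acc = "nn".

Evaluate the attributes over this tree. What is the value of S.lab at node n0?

8

1. n0.acc = "nn"  [given at root]
2. n1.hot = -6  [len(S.acc) - 8]
3. n1.live = true  [true]
4. n2.mk = true  [terminal]
5. n3.idx = "kz"  ["kz"]
6. n3.val = false  [D.hot > -6]
7. n4.hot = 28  [len(B.idx) + 26]
8. n4.live = false  [B.val == true]
9. n5.mk = false  [terminal]
10. n6.val = "qx"  [terminal]
11. n4.key = 1  [len(g.val) - 1]
12. n4.pre = false  [false]
13. n7.lim = 9  [len(B.idx) + 7]
14. n8.val = "rq"  [terminal]
15. n9.wid = false  [terminal]
16. n7.sig = 24  [A.lim + 15]
17. n3.depth = -2  [D.key - 3]
18. n1.key = 8  [D.hot * 3 + 26]
19. n1.pre = true  [true]
20. n0.mk = 0  [D.key * -2 + 16]
21. n0.lab = 8  [D.key * 3 - 16]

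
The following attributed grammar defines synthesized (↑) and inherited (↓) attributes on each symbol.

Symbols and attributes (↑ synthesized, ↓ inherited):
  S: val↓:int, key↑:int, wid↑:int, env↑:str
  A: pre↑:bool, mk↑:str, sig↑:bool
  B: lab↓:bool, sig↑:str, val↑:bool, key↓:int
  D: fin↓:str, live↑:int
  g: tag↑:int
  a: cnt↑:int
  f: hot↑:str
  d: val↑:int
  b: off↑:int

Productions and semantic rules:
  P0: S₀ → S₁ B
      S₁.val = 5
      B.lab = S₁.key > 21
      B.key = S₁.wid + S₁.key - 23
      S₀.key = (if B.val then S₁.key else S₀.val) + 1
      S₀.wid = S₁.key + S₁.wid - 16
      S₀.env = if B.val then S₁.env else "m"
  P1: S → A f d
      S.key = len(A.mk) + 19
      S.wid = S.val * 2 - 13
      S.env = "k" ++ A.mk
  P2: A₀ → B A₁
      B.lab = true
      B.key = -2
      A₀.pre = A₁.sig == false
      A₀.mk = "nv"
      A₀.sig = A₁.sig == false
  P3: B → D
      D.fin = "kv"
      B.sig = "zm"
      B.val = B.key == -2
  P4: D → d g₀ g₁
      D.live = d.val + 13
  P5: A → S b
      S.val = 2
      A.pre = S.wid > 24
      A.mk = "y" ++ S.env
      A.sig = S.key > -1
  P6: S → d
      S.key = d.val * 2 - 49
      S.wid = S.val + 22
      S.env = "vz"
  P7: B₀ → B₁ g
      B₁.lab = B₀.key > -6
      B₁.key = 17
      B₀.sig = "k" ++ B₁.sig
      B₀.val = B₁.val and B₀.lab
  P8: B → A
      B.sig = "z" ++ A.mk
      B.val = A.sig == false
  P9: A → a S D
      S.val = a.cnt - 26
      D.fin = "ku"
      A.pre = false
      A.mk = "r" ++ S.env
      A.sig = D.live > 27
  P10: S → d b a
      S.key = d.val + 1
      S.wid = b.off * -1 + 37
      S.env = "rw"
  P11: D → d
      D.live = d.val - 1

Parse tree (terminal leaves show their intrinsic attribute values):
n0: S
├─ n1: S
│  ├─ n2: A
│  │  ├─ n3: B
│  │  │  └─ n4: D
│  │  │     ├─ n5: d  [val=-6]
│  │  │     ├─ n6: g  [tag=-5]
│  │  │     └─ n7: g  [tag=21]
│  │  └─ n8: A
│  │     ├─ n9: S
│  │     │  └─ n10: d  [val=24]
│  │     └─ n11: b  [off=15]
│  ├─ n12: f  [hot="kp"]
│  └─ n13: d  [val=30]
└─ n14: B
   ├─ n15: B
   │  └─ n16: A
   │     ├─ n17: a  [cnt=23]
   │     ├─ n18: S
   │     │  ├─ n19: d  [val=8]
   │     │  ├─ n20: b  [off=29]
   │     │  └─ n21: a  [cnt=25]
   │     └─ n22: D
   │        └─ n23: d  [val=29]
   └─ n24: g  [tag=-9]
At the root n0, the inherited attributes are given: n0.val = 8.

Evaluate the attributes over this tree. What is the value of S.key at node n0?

1. n0.val = 8  [given at root]
2. n1.val = 5  [5]
3. n3.lab = true  [true]
4. n3.key = -2  [-2]
5. n4.fin = "kv"  ["kv"]
6. n5.val = -6  [terminal]
7. n6.tag = -5  [terminal]
8. n7.tag = 21  [terminal]
9. n4.live = 7  [d.val + 13]
10. n3.sig = "zm"  ["zm"]
11. n3.val = true  [B.key == -2]
12. n9.val = 2  [2]
13. n10.val = 24  [terminal]
14. n9.key = -1  [d.val * 2 - 49]
15. n9.wid = 24  [S.val + 22]
16. n9.env = "vz"  ["vz"]
17. n11.off = 15  [terminal]
18. n8.pre = false  [S.wid > 24]
19. n8.mk = "yvz"  ["y" ++ S.env]
20. n8.sig = false  [S.key > -1]
21. n2.pre = true  [A₁.sig == false]
22. n2.mk = "nv"  ["nv"]
23. n2.sig = true  [A₁.sig == false]
24. n12.hot = "kp"  [terminal]
25. n13.val = 30  [terminal]
26. n1.key = 21  [len(A.mk) + 19]
27. n1.wid = -3  [S.val * 2 - 13]
28. n1.env = "knv"  ["k" ++ A.mk]
29. n14.lab = false  [S₁.key > 21]
30. n14.key = -5  [S₁.wid + S₁.key - 23]
31. n15.lab = true  [B₀.key > -6]
32. n15.key = 17  [17]
33. n17.cnt = 23  [terminal]
34. n18.val = -3  [a.cnt - 26]
35. n19.val = 8  [terminal]
36. n20.off = 29  [terminal]
37. n21.cnt = 25  [terminal]
38. n18.key = 9  [d.val + 1]
39. n18.wid = 8  [b.off * -1 + 37]
40. n18.env = "rw"  ["rw"]
41. n22.fin = "ku"  ["ku"]
42. n23.val = 29  [terminal]
43. n22.live = 28  [d.val - 1]
44. n16.pre = false  [false]
45. n16.mk = "rrw"  ["r" ++ S.env]
46. n16.sig = true  [D.live > 27]
47. n15.sig = "zrrw"  ["z" ++ A.mk]
48. n15.val = false  [A.sig == false]
49. n24.tag = -9  [terminal]
50. n14.sig = "kzrrw"  ["k" ++ B₁.sig]
51. n14.val = false  [B₁.val and B₀.lab]
52. n0.key = 9  [(if B.val then S₁.key else S₀.val) + 1]
53. n0.wid = 2  [S₁.key + S₁.wid - 16]
54. n0.env = "m"  [if B.val then S₁.env else "m"]

9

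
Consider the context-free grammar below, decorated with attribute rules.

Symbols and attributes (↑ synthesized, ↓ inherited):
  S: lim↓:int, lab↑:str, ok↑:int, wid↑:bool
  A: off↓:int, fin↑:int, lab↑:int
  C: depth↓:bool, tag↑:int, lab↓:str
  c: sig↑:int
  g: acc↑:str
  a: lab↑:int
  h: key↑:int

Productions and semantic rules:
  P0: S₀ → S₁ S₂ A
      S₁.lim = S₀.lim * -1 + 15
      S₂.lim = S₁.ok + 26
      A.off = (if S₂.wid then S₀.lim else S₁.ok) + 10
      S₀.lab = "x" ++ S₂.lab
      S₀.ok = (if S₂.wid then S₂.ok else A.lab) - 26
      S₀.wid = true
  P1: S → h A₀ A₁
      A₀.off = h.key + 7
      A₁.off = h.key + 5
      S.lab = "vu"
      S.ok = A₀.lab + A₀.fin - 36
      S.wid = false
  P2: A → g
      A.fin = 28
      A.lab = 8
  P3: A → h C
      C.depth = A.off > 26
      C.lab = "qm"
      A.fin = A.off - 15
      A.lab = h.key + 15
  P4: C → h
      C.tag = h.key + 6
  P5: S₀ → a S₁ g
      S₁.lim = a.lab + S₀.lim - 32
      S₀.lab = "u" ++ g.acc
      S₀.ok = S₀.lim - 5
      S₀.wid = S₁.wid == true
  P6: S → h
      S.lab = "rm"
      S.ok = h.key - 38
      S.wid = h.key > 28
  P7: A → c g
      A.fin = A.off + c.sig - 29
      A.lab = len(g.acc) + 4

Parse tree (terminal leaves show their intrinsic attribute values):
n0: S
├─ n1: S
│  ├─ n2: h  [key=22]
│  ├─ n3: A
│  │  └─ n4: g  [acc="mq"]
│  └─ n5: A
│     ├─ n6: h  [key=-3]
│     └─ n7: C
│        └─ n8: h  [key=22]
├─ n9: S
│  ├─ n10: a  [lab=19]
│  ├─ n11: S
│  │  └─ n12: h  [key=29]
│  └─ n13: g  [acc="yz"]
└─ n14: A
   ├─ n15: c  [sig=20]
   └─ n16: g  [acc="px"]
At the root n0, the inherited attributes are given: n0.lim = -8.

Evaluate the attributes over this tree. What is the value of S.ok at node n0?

1. n0.lim = -8  [given at root]
2. n1.lim = 23  [S₀.lim * -1 + 15]
3. n2.key = 22  [terminal]
4. n3.off = 29  [h.key + 7]
5. n4.acc = "mq"  [terminal]
6. n3.fin = 28  [28]
7. n3.lab = 8  [8]
8. n5.off = 27  [h.key + 5]
9. n6.key = -3  [terminal]
10. n7.depth = true  [A.off > 26]
11. n7.lab = "qm"  ["qm"]
12. n8.key = 22  [terminal]
13. n7.tag = 28  [h.key + 6]
14. n5.fin = 12  [A.off - 15]
15. n5.lab = 12  [h.key + 15]
16. n1.lab = "vu"  ["vu"]
17. n1.ok = 0  [A₀.lab + A₀.fin - 36]
18. n1.wid = false  [false]
19. n9.lim = 26  [S₁.ok + 26]
20. n10.lab = 19  [terminal]
21. n11.lim = 13  [a.lab + S₀.lim - 32]
22. n12.key = 29  [terminal]
23. n11.lab = "rm"  ["rm"]
24. n11.ok = -9  [h.key - 38]
25. n11.wid = true  [h.key > 28]
26. n13.acc = "yz"  [terminal]
27. n9.lab = "uyz"  ["u" ++ g.acc]
28. n9.ok = 21  [S₀.lim - 5]
29. n9.wid = true  [S₁.wid == true]
30. n14.off = 2  [(if S₂.wid then S₀.lim else S₁.ok) + 10]
31. n15.sig = 20  [terminal]
32. n16.acc = "px"  [terminal]
33. n14.fin = -7  [A.off + c.sig - 29]
34. n14.lab = 6  [len(g.acc) + 4]
35. n0.lab = "xuyz"  ["x" ++ S₂.lab]
36. n0.ok = -5  [(if S₂.wid then S₂.ok else A.lab) - 26]
37. n0.wid = true  [true]

-5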